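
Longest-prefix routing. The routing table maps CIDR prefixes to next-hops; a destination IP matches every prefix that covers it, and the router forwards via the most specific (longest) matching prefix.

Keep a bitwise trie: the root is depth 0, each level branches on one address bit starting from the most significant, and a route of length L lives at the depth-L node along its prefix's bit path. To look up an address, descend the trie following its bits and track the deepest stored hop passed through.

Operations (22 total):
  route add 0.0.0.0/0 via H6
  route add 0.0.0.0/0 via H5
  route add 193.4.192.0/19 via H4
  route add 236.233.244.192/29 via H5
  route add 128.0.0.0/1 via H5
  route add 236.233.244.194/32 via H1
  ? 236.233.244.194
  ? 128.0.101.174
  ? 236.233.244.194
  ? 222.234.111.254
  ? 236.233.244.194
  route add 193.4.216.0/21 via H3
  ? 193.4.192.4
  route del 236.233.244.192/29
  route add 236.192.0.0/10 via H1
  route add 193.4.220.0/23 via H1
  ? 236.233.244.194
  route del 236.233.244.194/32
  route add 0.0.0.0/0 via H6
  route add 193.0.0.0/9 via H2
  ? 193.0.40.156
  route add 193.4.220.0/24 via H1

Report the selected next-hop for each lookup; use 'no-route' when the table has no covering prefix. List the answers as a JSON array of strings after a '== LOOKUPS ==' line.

Trace:
  + 0.0.0.0/0 (H6) depth=0
  + 0.0.0.0/0 (H5) depth=0
  + 193.4.192.0/19 (H4) depth=19
  + 236.233.244.192/29 (H5) depth=29
  + 128.0.0.0/1 (H5) depth=1
  + 236.233.244.194/32 (H1) depth=32
  lookup 236.233.244.194: bits 11101100111010011111010011000010 walk d0:H5→d1:H5→d2:-→d3:-→d4:-→d5:-→d6:-→d7:-→d8:-→d9:-→d10:-→d11:-→d12:-→d13:-→d14:-→d15:-→d16:-→d17:-→d18:-→d19:-→d20:-→d21:-→d22:-→d23:-→d24:-→d25:-→d26:-→d27:-→d28:-→d29:H5→d30:-→d31:-→d32:H1 -> H1
  lookup 128.0.101.174: bits 1 walk d0:H5→d1:H5 -> H5
  lookup 236.233.244.194: bits 11101100111010011111010011000010 walk d0:H5→d1:H5→d2:-→d3:-→d4:-→d5:-→d6:-→d7:-→d8:-→d9:-→d10:-→d11:-→d12:-→d13:-→d14:-→d15:-→d16:-→d17:-→d18:-→d19:-→d20:-→d21:-→d22:-→d23:-→d24:-→d25:-→d26:-→d27:-→d28:-→d29:H5→d30:-→d31:-→d32:H1 -> H1
  lookup 222.234.111.254: bits 110 walk d0:H5→d1:H5→d2:-→d3:- -> H5
  lookup 236.233.244.194: bits 11101100111010011111010011000010 walk d0:H5→d1:H5→d2:-→d3:-→d4:-→d5:-→d6:-→d7:-→d8:-→d9:-→d10:-→d11:-→d12:-→d13:-→d14:-→d15:-→d16:-→d17:-→d18:-→d19:-→d20:-→d21:-→d22:-→d23:-→d24:-→d25:-→d26:-→d27:-→d28:-→d29:H5→d30:-→d31:-→d32:H1 -> H1
  + 193.4.216.0/21 (H3) depth=21
  lookup 193.4.192.4: bits 1100000100000100110 walk d0:H5→d1:H5→d2:-→d3:-→d4:-→d5:-→d6:-→d7:-→d8:-→d9:-→d10:-→d11:-→d12:-→d13:-→d14:-→d15:-→d16:-→d17:-→d18:-→d19:H4 -> H4
  - 236.233.244.192/29 clear@29
  + 236.192.0.0/10 (H1) depth=10
  + 193.4.220.0/23 (H1) depth=23
  lookup 236.233.244.194: bits 11101100111010011111010011000010 walk d0:H5→d1:H5→d2:-→d3:-→d4:-→d5:-→d6:-→d7:-→d8:-→d9:-→d10:H1→d11:-→d12:-→d13:-→d14:-→d15:-→d16:-→d17:-→d18:-→d19:-→d20:-→d21:-→d22:-→d23:-→d24:-→d25:-→d26:-→d27:-→d28:-→d29:-→d30:-→d31:-→d32:H1 -> H1
  - 236.233.244.194/32 clear@32
  + 0.0.0.0/0 (H6) depth=0
  + 193.0.0.0/9 (H2) depth=9
  lookup 193.0.40.156: bits 1100000100000 walk d0:H6→d1:H5→d2:-→d3:-→d4:-→d5:-→d6:-→d7:-→d8:-→d9:H2→d10:-→d11:-→d12:-→d13:- -> H2
  + 193.4.220.0/24 (H1) depth=24

== LOOKUPS ==
["H1","H5","H1","H5","H1","H4","H1","H2"]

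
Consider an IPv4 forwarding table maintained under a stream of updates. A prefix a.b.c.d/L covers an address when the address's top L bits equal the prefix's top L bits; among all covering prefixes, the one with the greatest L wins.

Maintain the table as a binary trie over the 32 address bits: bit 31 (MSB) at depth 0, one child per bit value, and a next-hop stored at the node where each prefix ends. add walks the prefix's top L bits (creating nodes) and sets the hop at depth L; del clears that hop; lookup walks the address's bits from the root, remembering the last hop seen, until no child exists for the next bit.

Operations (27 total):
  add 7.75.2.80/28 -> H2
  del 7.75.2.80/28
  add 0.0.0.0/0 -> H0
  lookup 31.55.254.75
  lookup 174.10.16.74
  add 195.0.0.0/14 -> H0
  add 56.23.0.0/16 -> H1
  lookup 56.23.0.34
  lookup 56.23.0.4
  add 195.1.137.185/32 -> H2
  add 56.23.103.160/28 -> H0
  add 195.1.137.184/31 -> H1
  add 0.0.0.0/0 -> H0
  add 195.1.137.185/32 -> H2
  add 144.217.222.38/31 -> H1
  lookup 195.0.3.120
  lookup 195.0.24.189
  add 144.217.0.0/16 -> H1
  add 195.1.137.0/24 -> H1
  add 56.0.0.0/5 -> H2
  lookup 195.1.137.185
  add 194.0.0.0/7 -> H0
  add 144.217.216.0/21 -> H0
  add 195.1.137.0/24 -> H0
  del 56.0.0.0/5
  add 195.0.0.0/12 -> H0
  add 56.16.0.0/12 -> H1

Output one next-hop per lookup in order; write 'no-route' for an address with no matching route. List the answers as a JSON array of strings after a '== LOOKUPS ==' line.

Trace:
  add 7.75.2.80/28 -> H2 at depth 28
  del 7.75.2.80/28 (clear depth 28)
  add 0.0.0.0/0 -> H0 at depth 0
  ? 31.55.254.75  path d0:H0→d1:-→d2:-→d3:-  best=H0
  ? 174.10.16.74  path d0:H0  best=H0
  add 195.0.0.0/14 -> H0 at depth 14
  add 56.23.0.0/16 -> H1 at depth 16
  ? 56.23.0.34  path d0:H0→d1:-→d2:-→d3:-→d4:-→d5:-→d6:-→d7:-→d8:-→d9:-→d10:-→d11:-→d12:-→d13:-→d14:-→d15:-→d16:H1  best=H1
  ? 56.23.0.4  path d0:H0→d1:-→d2:-→d3:-→d4:-→d5:-→d6:-→d7:-→d8:-→d9:-→d10:-→d11:-→d12:-→d13:-→d14:-→d15:-→d16:H1  best=H1
  add 195.1.137.185/32 -> H2 at depth 32
  add 56.23.103.160/28 -> H0 at depth 28
  add 195.1.137.184/31 -> H1 at depth 31
  add 0.0.0.0/0 -> H0 at depth 0
  add 195.1.137.185/32 -> H2 at depth 32
  add 144.217.222.38/31 -> H1 at depth 31
  ? 195.0.3.120  path d0:H0→d1:-→d2:-→d3:-→d4:-→d5:-→d6:-→d7:-→d8:-→d9:-→d10:-→d11:-→d12:-→d13:-→d14:H0→d15:-  best=H0
  ? 195.0.24.189  path d0:H0→d1:-→d2:-→d3:-→d4:-→d5:-→d6:-→d7:-→d8:-→d9:-→d10:-→d11:-→d12:-→d13:-→d14:H0→d15:-  best=H0
  add 144.217.0.0/16 -> H1 at depth 16
  add 195.1.137.0/24 -> H1 at depth 24
  add 56.0.0.0/5 -> H2 at depth 5
  ? 195.1.137.185  path d0:H0→d1:-→d2:-→d3:-→d4:-→d5:-→d6:-→d7:-→d8:-→d9:-→d10:-→d11:-→d12:-→d13:-→d14:H0→d15:-→d16:-→d17:-→d18:-→d19:-→d20:-→d21:-→d22:-→d23:-→d24:H1→d25:-→d26:-→d27:-→d28:-→d29:-→d30:-→d31:H1→d32:H2  best=H2
  add 194.0.0.0/7 -> H0 at depth 7
  add 144.217.216.0/21 -> H0 at depth 21
  add 195.1.137.0/24 -> H0 at depth 24
  del 56.0.0.0/5 (clear depth 5)
  add 195.0.0.0/12 -> H0 at depth 12
  add 56.16.0.0/12 -> H1 at depth 12

== LOOKUPS ==
["H0","H0","H1","H1","H0","H0","H2"]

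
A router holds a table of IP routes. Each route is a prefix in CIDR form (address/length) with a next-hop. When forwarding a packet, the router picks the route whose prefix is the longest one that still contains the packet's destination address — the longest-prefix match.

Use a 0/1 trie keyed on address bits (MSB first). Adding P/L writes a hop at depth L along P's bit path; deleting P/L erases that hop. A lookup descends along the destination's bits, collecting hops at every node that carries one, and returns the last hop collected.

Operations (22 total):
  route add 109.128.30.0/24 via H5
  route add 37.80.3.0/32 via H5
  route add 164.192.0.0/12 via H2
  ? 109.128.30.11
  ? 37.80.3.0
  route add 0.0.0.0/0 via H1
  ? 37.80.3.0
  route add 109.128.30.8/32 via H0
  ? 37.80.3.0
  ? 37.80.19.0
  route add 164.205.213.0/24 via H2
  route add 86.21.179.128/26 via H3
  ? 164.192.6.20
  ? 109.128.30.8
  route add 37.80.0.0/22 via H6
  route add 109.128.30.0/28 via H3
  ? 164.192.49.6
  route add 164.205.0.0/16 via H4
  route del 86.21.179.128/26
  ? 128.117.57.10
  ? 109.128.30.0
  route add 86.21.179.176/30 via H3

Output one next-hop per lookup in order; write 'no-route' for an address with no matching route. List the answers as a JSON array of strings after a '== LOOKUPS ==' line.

Process each operation:
  add 109.128.30.0/24 -> H5 at depth 24
  add 37.80.3.0/32 -> H5 at depth 32
  add 164.192.0.0/12 -> H2 at depth 12
  lookup 109.128.30.11: bits 011011011000000000011110 walk d0:-→d1:-→d2:-→d3:-→d4:-→d5:-→d6:-→d7:-→d8:-→d9:-→d10:-→d11:-→d12:-→d13:-→d14:-→d15:-→d16:-→d17:-→d18:-→d19:-→d20:-→d21:-→d22:-→d23:-→d24:H5 -> H5
  lookup 37.80.3.0: bits 00100101010100000000001100000000 walk d0:-→d1:-→d2:-→d3:-→d4:-→d5:-→d6:-→d7:-→d8:-→d9:-→d10:-→d11:-→d12:-→d13:-→d14:-→d15:-→d16:-→d17:-→d18:-→d19:-→d20:-→d21:-→d22:-→d23:-→d24:-→d25:-→d26:-→d27:-→d28:-→d29:-→d30:-→d31:-→d32:H5 -> H5
  add 0.0.0.0/0 -> H1 at depth 0
  lookup 37.80.3.0: bits 00100101010100000000001100000000 walk d0:H1→d1:-→d2:-→d3:-→d4:-→d5:-→d6:-→d7:-→d8:-→d9:-→d10:-→d11:-→d12:-→d13:-→d14:-→d15:-→d16:-→d17:-→d18:-→d19:-→d20:-→d21:-→d22:-→d23:-→d24:-→d25:-→d26:-→d27:-→d28:-→d29:-→d30:-→d31:-→d32:H5 -> H5
  add 109.128.30.8/32 -> H0 at depth 32
  lookup 37.80.3.0: bits 00100101010100000000001100000000 walk d0:H1→d1:-→d2:-→d3:-→d4:-→d5:-→d6:-→d7:-→d8:-→d9:-→d10:-→d11:-→d12:-→d13:-→d14:-→d15:-→d16:-→d17:-→d18:-→d19:-→d20:-→d21:-→d22:-→d23:-→d24:-→d25:-→d26:-→d27:-→d28:-→d29:-→d30:-→d31:-→d32:H5 -> H5
  lookup 37.80.19.0: bits 0010010101010000000 walk d0:H1→d1:-→d2:-→d3:-→d4:-→d5:-→d6:-→d7:-→d8:-→d9:-→d10:-→d11:-→d12:-→d13:-→d14:-→d15:-→d16:-→d17:-→d18:-→d19:- -> H1
  add 164.205.213.0/24 -> H2 at depth 24
  add 86.21.179.128/26 -> H3 at depth 26
  lookup 164.192.6.20: bits 101001001100 walk d0:H1→d1:-→d2:-→d3:-→d4:-→d5:-→d6:-→d7:-→d8:-→d9:-→d10:-→d11:-→d12:H2 -> H2
  lookup 109.128.30.8: bits 01101101100000000001111000001000 walk d0:H1→d1:-→d2:-→d3:-→d4:-→d5:-→d6:-→d7:-→d8:-→d9:-→d10:-→d11:-→d12:-→d13:-→d14:-→d15:-→d16:-→d17:-→d18:-→d19:-→d20:-→d21:-→d22:-→d23:-→d24:H5→d25:-→d26:-→d27:-→d28:-→d29:-→d30:-→d31:-→d32:H0 -> H0
  add 37.80.0.0/22 -> H6 at depth 22
  add 109.128.30.0/28 -> H3 at depth 28
  lookup 164.192.49.6: bits 101001001100 walk d0:H1→d1:-→d2:-→d3:-→d4:-→d5:-→d6:-→d7:-→d8:-→d9:-→d10:-→d11:-→d12:H2 -> H2
  add 164.205.0.0/16 -> H4 at depth 16
  - 86.21.179.128/26 clear@26
  lookup 128.117.57.10: bits 10 walk d0:H1→d1:-→d2:- -> H1
  lookup 109.128.30.0: bits 0110110110000000000111100000 walk d0:H1→d1:-→d2:-→d3:-→d4:-→d5:-→d6:-→d7:-→d8:-→d9:-→d10:-→d11:-→d12:-→d13:-→d14:-→d15:-→d16:-→d17:-→d18:-→d19:-→d20:-→d21:-→d22:-→d23:-→d24:H5→d25:-→d26:-→d27:-→d28:H3 -> H3
  add 86.21.179.176/30 -> H3 at depth 30

== LOOKUPS ==
["H5","H5","H5","H5","H1","H2","H0","H2","H1","H3"]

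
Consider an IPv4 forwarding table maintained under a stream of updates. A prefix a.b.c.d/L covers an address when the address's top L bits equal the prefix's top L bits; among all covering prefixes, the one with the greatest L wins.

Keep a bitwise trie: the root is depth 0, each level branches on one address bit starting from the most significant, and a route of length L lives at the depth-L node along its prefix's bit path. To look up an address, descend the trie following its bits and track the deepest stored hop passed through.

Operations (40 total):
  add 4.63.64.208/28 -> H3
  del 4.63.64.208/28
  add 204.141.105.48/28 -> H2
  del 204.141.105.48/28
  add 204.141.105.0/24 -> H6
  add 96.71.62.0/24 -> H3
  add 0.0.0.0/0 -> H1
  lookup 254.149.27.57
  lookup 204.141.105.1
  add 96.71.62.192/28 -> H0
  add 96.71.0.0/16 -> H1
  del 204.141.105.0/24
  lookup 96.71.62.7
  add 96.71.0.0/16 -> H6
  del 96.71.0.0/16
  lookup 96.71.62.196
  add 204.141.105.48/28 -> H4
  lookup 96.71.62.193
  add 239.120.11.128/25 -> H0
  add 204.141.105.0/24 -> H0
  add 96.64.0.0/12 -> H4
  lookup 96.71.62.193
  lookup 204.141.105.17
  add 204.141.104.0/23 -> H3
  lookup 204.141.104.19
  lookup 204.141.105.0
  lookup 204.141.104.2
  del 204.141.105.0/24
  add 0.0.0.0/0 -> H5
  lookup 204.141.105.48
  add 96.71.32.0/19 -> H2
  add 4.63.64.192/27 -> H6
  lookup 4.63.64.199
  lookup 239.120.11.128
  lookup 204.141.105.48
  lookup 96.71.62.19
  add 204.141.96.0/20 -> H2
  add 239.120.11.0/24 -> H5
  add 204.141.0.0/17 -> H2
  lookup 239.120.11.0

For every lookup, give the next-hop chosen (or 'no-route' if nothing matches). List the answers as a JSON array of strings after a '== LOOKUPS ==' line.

Trace:
  + 4.63.64.208/28 (H3) depth=28
  - 4.63.64.208/28 clear@28
  + 204.141.105.48/28 (H2) depth=28
  - 204.141.105.48/28 clear@28
  + 204.141.105.0/24 (H6) depth=24
  + 96.71.62.0/24 (H3) depth=24
  + 0.0.0.0/0 (H1) depth=0
  ? 254.149.27.57  path d0:H1→d1:-→d2:-  best=H1
  ? 204.141.105.1  path d0:H1→d1:-→d2:-→d3:-→d4:-→d5:-→d6:-→d7:-→d8:-→d9:-→d10:-→d11:-→d12:-→d13:-→d14:-→d15:-→d16:-→d17:-→d18:-→d19:-→d20:-→d21:-→d22:-→d23:-→d24:H6→d25:-→d26:-  best=H6
  + 96.71.62.192/28 (H0) depth=28
  + 96.71.0.0/16 (H1) depth=16
  - 204.141.105.0/24 clear@24
  ? 96.71.62.7  path d0:H1→d1:-→d2:-→d3:-→d4:-→d5:-→d6:-→d7:-→d8:-→d9:-→d10:-→d11:-→d12:-→d13:-→d14:-→d15:-→d16:H1→d17:-→d18:-→d19:-→d20:-→d21:-→d22:-→d23:-→d24:H3  best=H3
  + 96.71.0.0/16 (H6) depth=16
  - 96.71.0.0/16 clear@16
  ? 96.71.62.196  path d0:H1→d1:-→d2:-→d3:-→d4:-→d5:-→d6:-→d7:-→d8:-→d9:-→d10:-→d11:-→d12:-→d13:-→d14:-→d15:-→d16:-→d17:-→d18:-→d19:-→d20:-→d21:-→d22:-→d23:-→d24:H3→d25:-→d26:-→d27:-→d28:H0  best=H0
  + 204.141.105.48/28 (H4) depth=28
  ? 96.71.62.193  path d0:H1→d1:-→d2:-→d3:-→d4:-→d5:-→d6:-→d7:-→d8:-→d9:-→d10:-→d11:-→d12:-→d13:-→d14:-→d15:-→d16:-→d17:-→d18:-→d19:-→d20:-→d21:-→d22:-→d23:-→d24:H3→d25:-→d26:-→d27:-→d28:H0  best=H0
  + 239.120.11.128/25 (H0) depth=25
  + 204.141.105.0/24 (H0) depth=24
  + 96.64.0.0/12 (H4) depth=12
  ? 96.71.62.193  path d0:H1→d1:-→d2:-→d3:-→d4:-→d5:-→d6:-→d7:-→d8:-→d9:-→d10:-→d11:-→d12:H4→d13:-→d14:-→d15:-→d16:-→d17:-→d18:-→d19:-→d20:-→d21:-→d22:-→d23:-→d24:H3→d25:-→d26:-→d27:-→d28:H0  best=H0
  ? 204.141.105.17  path d0:H1→d1:-→d2:-→d3:-→d4:-→d5:-→d6:-→d7:-→d8:-→d9:-→d10:-→d11:-→d12:-→d13:-→d14:-→d15:-→d16:-→d17:-→d18:-→d19:-→d20:-→d21:-→d22:-→d23:-→d24:H0→d25:-→d26:-  best=H0
  + 204.141.104.0/23 (H3) depth=23
  ? 204.141.104.19  path d0:H1→d1:-→d2:-→d3:-→d4:-→d5:-→d6:-→d7:-→d8:-→d9:-→d10:-→d11:-→d12:-→d13:-→d14:-→d15:-→d16:-→d17:-→d18:-→d19:-→d20:-→d21:-→d22:-→d23:H3  best=H3
  ? 204.141.105.0  path d0:H1→d1:-→d2:-→d3:-→d4:-→d5:-→d6:-→d7:-→d8:-→d9:-→d10:-→d11:-→d12:-→d13:-→d14:-→d15:-→d16:-→d17:-→d18:-→d19:-→d20:-→d21:-→d22:-→d23:H3→d24:H0→d25:-→d26:-  best=H0
  ? 204.141.104.2  path d0:H1→d1:-→d2:-→d3:-→d4:-→d5:-→d6:-→d7:-→d8:-→d9:-→d10:-→d11:-→d12:-→d13:-→d14:-→d15:-→d16:-→d17:-→d18:-→d19:-→d20:-→d21:-→d22:-→d23:H3  best=H3
  - 204.141.105.0/24 clear@24
  + 0.0.0.0/0 (H5) depth=0
  ? 204.141.105.48  path d0:H5→d1:-→d2:-→d3:-→d4:-→d5:-→d6:-→d7:-→d8:-→d9:-→d10:-→d11:-→d12:-→d13:-→d14:-→d15:-→d16:-→d17:-→d18:-→d19:-→d20:-→d21:-→d22:-→d23:H3→d24:-→d25:-→d26:-→d27:-→d28:H4  best=H4
  + 96.71.32.0/19 (H2) depth=19
  + 4.63.64.192/27 (H6) depth=27
  ? 4.63.64.199  path d0:H5→d1:-→d2:-→d3:-→d4:-→d5:-→d6:-→d7:-→d8:-→d9:-→d10:-→d11:-→d12:-→d13:-→d14:-→d15:-→d16:-→d17:-→d18:-→d19:-→d20:-→d21:-→d22:-→d23:-→d24:-→d25:-→d26:-→d27:H6  best=H6
  ? 239.120.11.128  path d0:H5→d1:-→d2:-→d3:-→d4:-→d5:-→d6:-→d7:-→d8:-→d9:-→d10:-→d11:-→d12:-→d13:-→d14:-→d15:-→d16:-→d17:-→d18:-→d19:-→d20:-→d21:-→d22:-→d23:-→d24:-→d25:H0  best=H0
  ? 204.141.105.48  path d0:H5→d1:-→d2:-→d3:-→d4:-→d5:-→d6:-→d7:-→d8:-→d9:-→d10:-→d11:-→d12:-→d13:-→d14:-→d15:-→d16:-→d17:-→d18:-→d19:-→d20:-→d21:-→d22:-→d23:H3→d24:-→d25:-→d26:-→d27:-→d28:H4  best=H4
  ? 96.71.62.19  path d0:H5→d1:-→d2:-→d3:-→d4:-→d5:-→d6:-→d7:-→d8:-→d9:-→d10:-→d11:-→d12:H4→d13:-→d14:-→d15:-→d16:-→d17:-→d18:-→d19:H2→d20:-→d21:-→d22:-→d23:-→d24:H3  best=H3
  + 204.141.96.0/20 (H2) depth=20
  + 239.120.11.0/24 (H5) depth=24
  + 204.141.0.0/17 (H2) depth=17
  ? 239.120.11.0  path d0:H5→d1:-→d2:-→d3:-→d4:-→d5:-→d6:-→d7:-→d8:-→d9:-→d10:-→d11:-→d12:-→d13:-→d14:-→d15:-→d16:-→d17:-→d18:-→d19:-→d20:-→d21:-→d22:-→d23:-→d24:H5  best=H5

== LOOKUPS ==
["H1","H6","H3","H0","H0","H0","H0","H3","H0","H3","H4","H6","H0","H4","H3","H5"]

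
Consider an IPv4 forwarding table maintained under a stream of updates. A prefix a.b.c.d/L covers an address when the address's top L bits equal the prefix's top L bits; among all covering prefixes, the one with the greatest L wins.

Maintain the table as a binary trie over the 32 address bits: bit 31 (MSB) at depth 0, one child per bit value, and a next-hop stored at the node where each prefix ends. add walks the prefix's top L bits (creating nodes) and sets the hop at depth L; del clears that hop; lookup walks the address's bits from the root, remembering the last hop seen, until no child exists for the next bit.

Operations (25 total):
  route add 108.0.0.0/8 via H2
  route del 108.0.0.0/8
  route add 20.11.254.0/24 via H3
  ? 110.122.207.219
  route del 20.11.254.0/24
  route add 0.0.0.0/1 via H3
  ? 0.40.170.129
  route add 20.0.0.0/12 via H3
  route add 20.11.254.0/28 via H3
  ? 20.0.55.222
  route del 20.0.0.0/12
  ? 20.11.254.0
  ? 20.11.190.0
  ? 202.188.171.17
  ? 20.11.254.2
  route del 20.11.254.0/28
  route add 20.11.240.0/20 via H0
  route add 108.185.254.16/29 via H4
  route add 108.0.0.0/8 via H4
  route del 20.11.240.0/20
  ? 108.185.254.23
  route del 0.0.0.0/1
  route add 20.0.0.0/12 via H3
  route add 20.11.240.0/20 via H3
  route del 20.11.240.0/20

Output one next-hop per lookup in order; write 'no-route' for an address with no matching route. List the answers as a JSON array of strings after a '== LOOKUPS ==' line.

Trace:
  add 108.0.0.0/8 -> H2 at depth 8
  - 108.0.0.0/8 clear@8
  add 20.11.254.0/24 -> H3 at depth 24
  lookup 110.122.207.219: bits 011011 walk d0:-→d1:-→d2:-→d3:-→d4:-→d5:-→d6:- -> no-route
  - 20.11.254.0/24 clear@24
  add 0.0.0.0/1 -> H3 at depth 1
  lookup 0.40.170.129: bits 000 walk d0:-→d1:H3→d2:-→d3:- -> H3
  add 20.0.0.0/12 -> H3 at depth 12
  add 20.11.254.0/28 -> H3 at depth 28
  lookup 20.0.55.222: bits 000101000000 walk d0:-→d1:H3→d2:-→d3:-→d4:-→d5:-→d6:-→d7:-→d8:-→d9:-→d10:-→d11:-→d12:H3 -> H3
  - 20.0.0.0/12 clear@12
  lookup 20.11.254.0: bits 0001010000001011111111100000 walk d0:-→d1:H3→d2:-→d3:-→d4:-→d5:-→d6:-→d7:-→d8:-→d9:-→d10:-→d11:-→d12:-→d13:-→d14:-→d15:-→d16:-→d17:-→d18:-→d19:-→d20:-→d21:-→d22:-→d23:-→d24:-→d25:-→d26:-→d27:-→d28:H3 -> H3
  lookup 20.11.190.0: bits 00010100000010111 walk d0:-→d1:H3→d2:-→d3:-→d4:-→d5:-→d6:-→d7:-→d8:-→d9:-→d10:-→d11:-→d12:-→d13:-→d14:-→d15:-→d16:-→d17:- -> H3
  lookup 202.188.171.17: bits ε walk d0:- -> no-route
  lookup 20.11.254.2: bits 0001010000001011111111100000 walk d0:-→d1:H3→d2:-→d3:-→d4:-→d5:-→d6:-→d7:-→d8:-→d9:-→d10:-→d11:-→d12:-→d13:-→d14:-→d15:-→d16:-→d17:-→d18:-→d19:-→d20:-→d21:-→d22:-→d23:-→d24:-→d25:-→d26:-→d27:-→d28:H3 -> H3
  - 20.11.254.0/28 clear@28
  add 20.11.240.0/20 -> H0 at depth 20
  add 108.185.254.16/29 -> H4 at depth 29
  add 108.0.0.0/8 -> H4 at depth 8
  - 20.11.240.0/20 clear@20
  lookup 108.185.254.23: bits 01101100101110011111111000010 walk d0:-→d1:H3→d2:-→d3:-→d4:-→d5:-→d6:-→d7:-→d8:H4→d9:-→d10:-→d11:-→d12:-→d13:-→d14:-→d15:-→d16:-→d17:-→d18:-→d19:-→d20:-→d21:-→d22:-→d23:-→d24:-→d25:-→d26:-→d27:-→d28:-→d29:H4 -> H4
  - 0.0.0.0/1 clear@1
  add 20.0.0.0/12 -> H3 at depth 12
  add 20.11.240.0/20 -> H3 at depth 20
  - 20.11.240.0/20 clear@20

== LOOKUPS ==
["no-route","H3","H3","H3","H3","no-route","H3","H4"]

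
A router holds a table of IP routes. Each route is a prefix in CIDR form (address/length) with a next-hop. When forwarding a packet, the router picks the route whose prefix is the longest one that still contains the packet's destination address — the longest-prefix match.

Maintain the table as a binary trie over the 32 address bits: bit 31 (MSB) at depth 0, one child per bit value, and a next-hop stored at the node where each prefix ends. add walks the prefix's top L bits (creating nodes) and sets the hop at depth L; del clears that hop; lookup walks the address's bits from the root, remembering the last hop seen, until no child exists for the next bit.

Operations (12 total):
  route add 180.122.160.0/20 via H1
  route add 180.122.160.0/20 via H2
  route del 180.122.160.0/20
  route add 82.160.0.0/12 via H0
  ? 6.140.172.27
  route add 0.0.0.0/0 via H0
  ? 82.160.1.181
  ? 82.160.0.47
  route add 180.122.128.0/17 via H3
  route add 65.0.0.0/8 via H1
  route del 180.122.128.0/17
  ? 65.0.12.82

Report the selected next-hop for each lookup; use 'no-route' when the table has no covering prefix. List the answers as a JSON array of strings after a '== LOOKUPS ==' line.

Process each operation:
  + 180.122.160.0/20 (H1) depth=20
  + 180.122.160.0/20 (H2) depth=20
  - 180.122.160.0/20 clear@20
  + 82.160.0.0/12 (H0) depth=12
  lookup 6.140.172.27: bits 0 walk d0:-→d1:- -> no-route
  + 0.0.0.0/0 (H0) depth=0
  lookup 82.160.1.181: bits 010100101010 walk d0:H0→d1:-→d2:-→d3:-→d4:-→d5:-→d6:-→d7:-→d8:-→d9:-→d10:-→d11:-→d12:H0 -> H0
  lookup 82.160.0.47: bits 010100101010 walk d0:H0→d1:-→d2:-→d3:-→d4:-→d5:-→d6:-→d7:-→d8:-→d9:-→d10:-→d11:-→d12:H0 -> H0
  + 180.122.128.0/17 (H3) depth=17
  + 65.0.0.0/8 (H1) depth=8
  - 180.122.128.0/17 clear@17
  lookup 65.0.12.82: bits 01000001 walk d0:H0→d1:-→d2:-→d3:-→d4:-→d5:-→d6:-→d7:-→d8:H1 -> H1

== LOOKUPS ==
["no-route","H0","H0","H1"]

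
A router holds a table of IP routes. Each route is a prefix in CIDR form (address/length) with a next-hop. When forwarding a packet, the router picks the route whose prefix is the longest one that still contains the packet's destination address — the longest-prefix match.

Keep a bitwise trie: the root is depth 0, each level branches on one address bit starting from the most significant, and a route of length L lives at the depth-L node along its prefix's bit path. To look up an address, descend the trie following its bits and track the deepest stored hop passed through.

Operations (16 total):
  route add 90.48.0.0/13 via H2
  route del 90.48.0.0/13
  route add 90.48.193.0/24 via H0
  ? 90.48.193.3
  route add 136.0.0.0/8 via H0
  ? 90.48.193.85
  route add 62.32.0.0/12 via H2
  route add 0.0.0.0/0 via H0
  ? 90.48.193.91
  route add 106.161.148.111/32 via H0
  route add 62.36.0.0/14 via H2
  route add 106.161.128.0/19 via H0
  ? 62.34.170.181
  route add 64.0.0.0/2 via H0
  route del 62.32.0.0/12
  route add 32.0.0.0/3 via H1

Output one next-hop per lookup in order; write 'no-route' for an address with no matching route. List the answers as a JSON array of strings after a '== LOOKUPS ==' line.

Trace:
  + 90.48.0.0/13 (H2) depth=13
  - 90.48.0.0/13 clear@13
  + 90.48.193.0/24 (H0) depth=24
  lookup 90.48.193.3: bits 010110100011000011000001 walk d0:-→d1:-→d2:-→d3:-→d4:-→d5:-→d6:-→d7:-→d8:-→d9:-→d10:-→d11:-→d12:-→d13:-→d14:-→d15:-→d16:-→d17:-→d18:-→d19:-→d20:-→d21:-→d22:-→d23:-→d24:H0 -> H0
  + 136.0.0.0/8 (H0) depth=8
  lookup 90.48.193.85: bits 010110100011000011000001 walk d0:-→d1:-→d2:-→d3:-→d4:-→d5:-→d6:-→d7:-→d8:-→d9:-→d10:-→d11:-→d12:-→d13:-→d14:-→d15:-→d16:-→d17:-→d18:-→d19:-→d20:-→d21:-→d22:-→d23:-→d24:H0 -> H0
  + 62.32.0.0/12 (H2) depth=12
  + 0.0.0.0/0 (H0) depth=0
  lookup 90.48.193.91: bits 010110100011000011000001 walk d0:H0→d1:-→d2:-→d3:-→d4:-→d5:-→d6:-→d7:-→d8:-→d9:-→d10:-→d11:-→d12:-→d13:-→d14:-→d15:-→d16:-→d17:-→d18:-→d19:-→d20:-→d21:-→d22:-→d23:-→d24:H0 -> H0
  + 106.161.148.111/32 (H0) depth=32
  + 62.36.0.0/14 (H2) depth=14
  + 106.161.128.0/19 (H0) depth=19
  lookup 62.34.170.181: bits 0011111000100 walk d0:H0→d1:-→d2:-→d3:-→d4:-→d5:-→d6:-→d7:-→d8:-→d9:-→d10:-→d11:-→d12:H2→d13:- -> H2
  + 64.0.0.0/2 (H0) depth=2
  - 62.32.0.0/12 clear@12
  + 32.0.0.0/3 (H1) depth=3

== LOOKUPS ==
["H0","H0","H0","H2"]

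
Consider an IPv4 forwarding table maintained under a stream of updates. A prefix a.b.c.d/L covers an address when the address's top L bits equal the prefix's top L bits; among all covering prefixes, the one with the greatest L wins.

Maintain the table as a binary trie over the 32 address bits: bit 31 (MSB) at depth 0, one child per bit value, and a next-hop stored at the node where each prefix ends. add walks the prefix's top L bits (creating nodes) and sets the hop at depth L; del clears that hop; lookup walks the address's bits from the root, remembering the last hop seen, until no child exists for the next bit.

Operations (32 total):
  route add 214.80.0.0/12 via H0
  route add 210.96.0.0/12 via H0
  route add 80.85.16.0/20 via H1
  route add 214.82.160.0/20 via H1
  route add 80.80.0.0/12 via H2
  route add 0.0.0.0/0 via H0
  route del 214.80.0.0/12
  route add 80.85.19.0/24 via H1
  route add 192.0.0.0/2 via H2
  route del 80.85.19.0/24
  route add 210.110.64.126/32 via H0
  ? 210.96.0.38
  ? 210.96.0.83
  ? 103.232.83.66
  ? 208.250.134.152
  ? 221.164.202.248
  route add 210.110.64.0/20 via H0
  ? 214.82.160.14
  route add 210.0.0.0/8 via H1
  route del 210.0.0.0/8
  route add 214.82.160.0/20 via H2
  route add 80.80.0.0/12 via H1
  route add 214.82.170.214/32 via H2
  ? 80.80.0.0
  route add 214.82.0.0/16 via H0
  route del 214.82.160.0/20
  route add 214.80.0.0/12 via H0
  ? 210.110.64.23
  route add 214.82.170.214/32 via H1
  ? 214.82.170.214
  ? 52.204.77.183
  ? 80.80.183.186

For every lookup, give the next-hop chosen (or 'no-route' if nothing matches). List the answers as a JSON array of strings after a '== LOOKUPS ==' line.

Trace:
  + 214.80.0.0/12 (H0) depth=12
  + 210.96.0.0/12 (H0) depth=12
  + 80.85.16.0/20 (H1) depth=20
  + 214.82.160.0/20 (H1) depth=20
  + 80.80.0.0/12 (H2) depth=12
  + 0.0.0.0/0 (H0) depth=0
  - 214.80.0.0/12 clear@12
  + 80.85.19.0/24 (H1) depth=24
  + 192.0.0.0/2 (H2) depth=2
  - 80.85.19.0/24 clear@24
  + 210.110.64.126/32 (H0) depth=32
  Q 210.96.0.38: descend 110100100110 ; hops seen [H0,H2,H0] ; pick H0
  Q 210.96.0.83: descend 110100100110 ; hops seen [H0,H2,H0] ; pick H0
  Q 103.232.83.66: descend 01 ; hops seen [H0] ; pick H0
  Q 208.250.134.152: descend 110100 ; hops seen [H0,H2] ; pick H2
  Q 221.164.202.248: descend 1101 ; hops seen [H0,H2] ; pick H2
  + 210.110.64.0/20 (H0) depth=20
  Q 214.82.160.14: descend 11010110010100101010 ; hops seen [H0,H2,H1] ; pick H1
  + 210.0.0.0/8 (H1) depth=8
  - 210.0.0.0/8 clear@8
  + 214.82.160.0/20 (H2) depth=20
  + 80.80.0.0/12 (H1) depth=12
  + 214.82.170.214/32 (H2) depth=32
  Q 80.80.0.0: descend 0101000001010 ; hops seen [H0,H1] ; pick H1
  + 214.82.0.0/16 (H0) depth=16
  - 214.82.160.0/20 clear@20
  + 214.80.0.0/12 (H0) depth=12
  Q 210.110.64.23: descend 1101001001101110010000000 ; hops seen [H0,H2,H0,H0] ; pick H0
  + 214.82.170.214/32 (H1) depth=32
  Q 214.82.170.214: descend 11010110010100101010101011010110 ; hops seen [H0,H2,H0,H0,H1] ; pick H1
  Q 52.204.77.183: descend 0 ; hops seen [H0] ; pick H0
  Q 80.80.183.186: descend 0101000001010 ; hops seen [H0,H1] ; pick H1

== LOOKUPS ==
["H0","H0","H0","H2","H2","H1","H1","H0","H1","H0","H1"]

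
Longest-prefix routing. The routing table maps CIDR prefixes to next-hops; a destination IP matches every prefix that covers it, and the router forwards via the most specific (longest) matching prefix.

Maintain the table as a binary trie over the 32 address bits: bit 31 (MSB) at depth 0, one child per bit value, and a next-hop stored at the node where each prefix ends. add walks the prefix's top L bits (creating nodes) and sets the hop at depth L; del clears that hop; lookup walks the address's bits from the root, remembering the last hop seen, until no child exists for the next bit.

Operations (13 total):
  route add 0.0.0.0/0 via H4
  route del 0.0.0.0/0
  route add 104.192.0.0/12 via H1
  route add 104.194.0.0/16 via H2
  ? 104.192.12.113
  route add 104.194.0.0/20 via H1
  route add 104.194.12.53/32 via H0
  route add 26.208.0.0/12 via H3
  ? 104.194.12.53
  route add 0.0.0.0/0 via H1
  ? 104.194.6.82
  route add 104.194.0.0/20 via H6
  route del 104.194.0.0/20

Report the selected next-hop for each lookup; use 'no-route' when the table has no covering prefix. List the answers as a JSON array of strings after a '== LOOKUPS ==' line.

Apply in order:
  add 0.0.0.0/0 -> H4 at depth 0
  del 0.0.0.0/0 (clear depth 0)
  add 104.192.0.0/12 -> H1 at depth 12
  add 104.194.0.0/16 -> H2 at depth 16
  ? 104.192.12.113  path d0:-→d1:-→d2:-→d3:-→d4:-→d5:-→d6:-→d7:-→d8:-→d9:-→d10:-→d11:-→d12:H1→d13:-→d14:-  best=H1
  add 104.194.0.0/20 -> H1 at depth 20
  add 104.194.12.53/32 -> H0 at depth 32
  add 26.208.0.0/12 -> H3 at depth 12
  ? 104.194.12.53  path d0:-→d1:-→d2:-→d3:-→d4:-→d5:-→d6:-→d7:-→d8:-→d9:-→d10:-→d11:-→d12:H1→d13:-→d14:-→d15:-→d16:H2→d17:-→d18:-→d19:-→d20:H1→d21:-→d22:-→d23:-→d24:-→d25:-→d26:-→d27:-→d28:-→d29:-→d30:-→d31:-→d32:H0  best=H0
  add 0.0.0.0/0 -> H1 at depth 0
  ? 104.194.6.82  path d0:H1→d1:-→d2:-→d3:-→d4:-→d5:-→d6:-→d7:-→d8:-→d9:-→d10:-→d11:-→d12:H1→d13:-→d14:-→d15:-→d16:H2→d17:-→d18:-→d19:-→d20:H1  best=H1
  add 104.194.0.0/20 -> H6 at depth 20
  del 104.194.0.0/20 (clear depth 20)

== LOOKUPS ==
["H1","H0","H1"]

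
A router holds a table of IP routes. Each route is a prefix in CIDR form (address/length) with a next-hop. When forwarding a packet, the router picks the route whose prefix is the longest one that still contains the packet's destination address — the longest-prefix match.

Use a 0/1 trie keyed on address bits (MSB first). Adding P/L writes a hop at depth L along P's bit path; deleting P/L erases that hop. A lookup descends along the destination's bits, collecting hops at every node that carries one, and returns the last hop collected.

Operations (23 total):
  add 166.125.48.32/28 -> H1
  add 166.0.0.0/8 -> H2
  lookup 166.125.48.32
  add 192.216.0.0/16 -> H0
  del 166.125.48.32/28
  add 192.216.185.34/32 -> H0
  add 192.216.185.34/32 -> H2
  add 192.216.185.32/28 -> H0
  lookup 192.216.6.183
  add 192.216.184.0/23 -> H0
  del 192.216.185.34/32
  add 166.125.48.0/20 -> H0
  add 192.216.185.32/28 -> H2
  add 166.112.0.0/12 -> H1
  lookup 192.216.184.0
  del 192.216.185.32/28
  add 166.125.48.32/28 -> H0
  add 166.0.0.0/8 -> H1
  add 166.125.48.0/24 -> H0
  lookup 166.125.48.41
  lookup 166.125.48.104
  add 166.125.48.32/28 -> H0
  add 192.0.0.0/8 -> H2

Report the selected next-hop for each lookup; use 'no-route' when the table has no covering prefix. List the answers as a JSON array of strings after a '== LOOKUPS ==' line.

Process each operation:
  + 166.125.48.32/28 (H1) depth=28
  + 166.0.0.0/8 (H2) depth=8
  ? 166.125.48.32  path d0:-→d1:-→d2:-→d3:-→d4:-→d5:-→d6:-→d7:-→d8:H2→d9:-→d10:-→d11:-→d12:-→d13:-→d14:-→d15:-→d16:-→d17:-→d18:-→d19:-→d20:-→d21:-→d22:-→d23:-→d24:-→d25:-→d26:-→d27:-→d28:H1  best=H1
  + 192.216.0.0/16 (H0) depth=16
  del 166.125.48.32/28 (clear depth 28)
  + 192.216.185.34/32 (H0) depth=32
  + 192.216.185.34/32 (H2) depth=32
  + 192.216.185.32/28 (H0) depth=28
  ? 192.216.6.183  path d0:-→d1:-→d2:-→d3:-→d4:-→d5:-→d6:-→d7:-→d8:-→d9:-→d10:-→d11:-→d12:-→d13:-→d14:-→d15:-→d16:H0  best=H0
  + 192.216.184.0/23 (H0) depth=23
  del 192.216.185.34/32 (clear depth 32)
  + 166.125.48.0/20 (H0) depth=20
  + 192.216.185.32/28 (H2) depth=28
  + 166.112.0.0/12 (H1) depth=12
  ? 192.216.184.0  path d0:-→d1:-→d2:-→d3:-→d4:-→d5:-→d6:-→d7:-→d8:-→d9:-→d10:-→d11:-→d12:-→d13:-→d14:-→d15:-→d16:H0→d17:-→d18:-→d19:-→d20:-→d21:-→d22:-→d23:H0  best=H0
  del 192.216.185.32/28 (clear depth 28)
  + 166.125.48.32/28 (H0) depth=28
  + 166.0.0.0/8 (H1) depth=8
  + 166.125.48.0/24 (H0) depth=24
  ? 166.125.48.41  path d0:-→d1:-→d2:-→d3:-→d4:-→d5:-→d6:-→d7:-→d8:H1→d9:-→d10:-→d11:-→d12:H1→d13:-→d14:-→d15:-→d16:-→d17:-→d18:-→d19:-→d20:H0→d21:-→d22:-→d23:-→d24:H0→d25:-→d26:-→d27:-→d28:H0  best=H0
  ? 166.125.48.104  path d0:-→d1:-→d2:-→d3:-→d4:-→d5:-→d6:-→d7:-→d8:H1→d9:-→d10:-→d11:-→d12:H1→d13:-→d14:-→d15:-→d16:-→d17:-→d18:-→d19:-→d20:H0→d21:-→d22:-→d23:-→d24:H0→d25:-  best=H0
  + 166.125.48.32/28 (H0) depth=28
  + 192.0.0.0/8 (H2) depth=8

== LOOKUPS ==
["H1","H0","H0","H0","H0"]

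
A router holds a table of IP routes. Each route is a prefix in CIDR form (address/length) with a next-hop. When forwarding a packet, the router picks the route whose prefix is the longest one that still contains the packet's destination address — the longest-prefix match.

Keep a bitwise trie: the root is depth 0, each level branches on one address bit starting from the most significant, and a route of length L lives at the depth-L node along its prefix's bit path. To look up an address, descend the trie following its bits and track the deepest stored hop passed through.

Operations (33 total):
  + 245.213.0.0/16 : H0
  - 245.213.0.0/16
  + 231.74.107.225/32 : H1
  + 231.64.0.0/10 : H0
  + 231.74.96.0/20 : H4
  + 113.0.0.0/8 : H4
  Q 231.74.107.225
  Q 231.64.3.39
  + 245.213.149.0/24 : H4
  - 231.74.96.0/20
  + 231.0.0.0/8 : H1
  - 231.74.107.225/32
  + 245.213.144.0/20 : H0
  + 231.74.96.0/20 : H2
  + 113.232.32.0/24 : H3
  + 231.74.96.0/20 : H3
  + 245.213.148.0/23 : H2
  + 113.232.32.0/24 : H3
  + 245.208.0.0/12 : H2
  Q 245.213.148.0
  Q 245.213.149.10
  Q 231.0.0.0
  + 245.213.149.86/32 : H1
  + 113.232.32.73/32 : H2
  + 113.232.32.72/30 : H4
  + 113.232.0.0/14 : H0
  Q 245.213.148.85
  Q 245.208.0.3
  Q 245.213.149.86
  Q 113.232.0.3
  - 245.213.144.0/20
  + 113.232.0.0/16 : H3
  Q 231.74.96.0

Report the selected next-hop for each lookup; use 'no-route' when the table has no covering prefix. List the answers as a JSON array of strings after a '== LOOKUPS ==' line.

Trace:
  add 245.213.0.0/16 -> H0 at depth 16
  - 245.213.0.0/16 clear@16
  add 231.74.107.225/32 -> H1 at depth 32
  add 231.64.0.0/10 -> H0 at depth 10
  add 231.74.96.0/20 -> H4 at depth 20
  add 113.0.0.0/8 -> H4 at depth 8
  lookup 231.74.107.225: bits 11100111010010100110101111100001 walk d0:-→d1:-→d2:-→d3:-→d4:-→d5:-→d6:-→d7:-→d8:-→d9:-→d10:H0→d11:-→d12:-→d13:-→d14:-→d15:-→d16:-→d17:-→d18:-→d19:-→d20:H4→d21:-→d22:-→d23:-→d24:-→d25:-→d26:-→d27:-→d28:-→d29:-→d30:-→d31:-→d32:H1 -> H1
  lookup 231.64.3.39: bits 111001110100 walk d0:-→d1:-→d2:-→d3:-→d4:-→d5:-→d6:-→d7:-→d8:-→d9:-→d10:H0→d11:-→d12:- -> H0
  add 245.213.149.0/24 -> H4 at depth 24
  - 231.74.96.0/20 clear@20
  add 231.0.0.0/8 -> H1 at depth 8
  - 231.74.107.225/32 clear@32
  add 245.213.144.0/20 -> H0 at depth 20
  add 231.74.96.0/20 -> H2 at depth 20
  add 113.232.32.0/24 -> H3 at depth 24
  add 231.74.96.0/20 -> H3 at depth 20
  add 245.213.148.0/23 -> H2 at depth 23
  add 113.232.32.0/24 -> H3 at depth 24
  add 245.208.0.0/12 -> H2 at depth 12
  lookup 245.213.148.0: bits 11110101110101011001010 walk d0:-→d1:-→d2:-→d3:-→d4:-→d5:-→d6:-→d7:-→d8:-→d9:-→d10:-→d11:-→d12:H2→d13:-→d14:-→d15:-→d16:-→d17:-→d18:-→d19:-→d20:H0→d21:-→d22:-→d23:H2 -> H2
  lookup 245.213.149.10: bits 111101011101010110010101 walk d0:-→d1:-→d2:-→d3:-→d4:-→d5:-→d6:-→d7:-→d8:-→d9:-→d10:-→d11:-→d12:H2→d13:-→d14:-→d15:-→d16:-→d17:-→d18:-→d19:-→d20:H0→d21:-→d22:-→d23:H2→d24:H4 -> H4
  lookup 231.0.0.0: bits 111001110 walk d0:-→d1:-→d2:-→d3:-→d4:-→d5:-→d6:-→d7:-→d8:H1→d9:- -> H1
  add 245.213.149.86/32 -> H1 at depth 32
  add 113.232.32.73/32 -> H2 at depth 32
  add 113.232.32.72/30 -> H4 at depth 30
  add 113.232.0.0/14 -> H0 at depth 14
  lookup 245.213.148.85: bits 11110101110101011001010 walk d0:-→d1:-→d2:-→d3:-→d4:-→d5:-→d6:-→d7:-→d8:-→d9:-→d10:-→d11:-→d12:H2→d13:-→d14:-→d15:-→d16:-→d17:-→d18:-→d19:-→d20:H0→d21:-→d22:-→d23:H2 -> H2
  lookup 245.208.0.3: bits 1111010111010 walk d0:-→d1:-→d2:-→d3:-→d4:-→d5:-→d6:-→d7:-→d8:-→d9:-→d10:-→d11:-→d12:H2→d13:- -> H2
  lookup 245.213.149.86: bits 11110101110101011001010101010110 walk d0:-→d1:-→d2:-→d3:-→d4:-→d5:-→d6:-→d7:-→d8:-→d9:-→d10:-→d11:-→d12:H2→d13:-→d14:-→d15:-→d16:-→d17:-→d18:-→d19:-→d20:H0→d21:-→d22:-→d23:H2→d24:H4→d25:-→d26:-→d27:-→d28:-→d29:-→d30:-→d31:-→d32:H1 -> H1
  lookup 113.232.0.3: bits 011100011110100000 walk d0:-→d1:-→d2:-→d3:-→d4:-→d5:-→d6:-→d7:-→d8:H4→d9:-→d10:-→d11:-→d12:-→d13:-→d14:H0→d15:-→d16:-→d17:-→d18:- -> H0
  - 245.213.144.0/20 clear@20
  add 113.232.0.0/16 -> H3 at depth 16
  lookup 231.74.96.0: bits 11100111010010100110 walk d0:-→d1:-→d2:-→d3:-→d4:-→d5:-→d6:-→d7:-→d8:H1→d9:-→d10:H0→d11:-→d12:-→d13:-→d14:-→d15:-→d16:-→d17:-→d18:-→d19:-→d20:H3 -> H3

== LOOKUPS ==
["H1","H0","H2","H4","H1","H2","H2","H1","H0","H3"]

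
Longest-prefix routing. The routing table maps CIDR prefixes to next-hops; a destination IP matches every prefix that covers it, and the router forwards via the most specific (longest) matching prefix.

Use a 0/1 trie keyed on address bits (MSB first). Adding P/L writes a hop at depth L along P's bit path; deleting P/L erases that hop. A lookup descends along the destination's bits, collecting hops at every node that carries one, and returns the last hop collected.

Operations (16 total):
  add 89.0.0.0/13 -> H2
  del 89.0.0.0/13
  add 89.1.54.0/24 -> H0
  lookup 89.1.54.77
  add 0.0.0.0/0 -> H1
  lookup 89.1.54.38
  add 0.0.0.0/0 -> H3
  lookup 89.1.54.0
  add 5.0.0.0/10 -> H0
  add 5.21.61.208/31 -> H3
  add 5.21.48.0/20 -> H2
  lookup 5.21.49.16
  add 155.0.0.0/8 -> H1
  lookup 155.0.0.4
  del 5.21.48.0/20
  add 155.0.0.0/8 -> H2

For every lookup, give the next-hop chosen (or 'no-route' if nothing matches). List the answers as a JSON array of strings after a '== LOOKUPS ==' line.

Apply in order:
  add 89.0.0.0/13 -> H2 at depth 13
  - 89.0.0.0/13 clear@13
  add 89.1.54.0/24 -> H0 at depth 24
  lookup 89.1.54.77: bits 010110010000000100110110 walk d0:-→d1:-→d2:-→d3:-→d4:-→d5:-→d6:-→d7:-→d8:-→d9:-→d10:-→d11:-→d12:-→d13:-→d14:-→d15:-→d16:-→d17:-→d18:-→d19:-→d20:-→d21:-→d22:-→d23:-→d24:H0 -> H0
  add 0.0.0.0/0 -> H1 at depth 0
  lookup 89.1.54.38: bits 010110010000000100110110 walk d0:H1→d1:-→d2:-→d3:-→d4:-→d5:-→d6:-→d7:-→d8:-→d9:-→d10:-→d11:-→d12:-→d13:-→d14:-→d15:-→d16:-→d17:-→d18:-→d19:-→d20:-→d21:-→d22:-→d23:-→d24:H0 -> H0
  add 0.0.0.0/0 -> H3 at depth 0
  lookup 89.1.54.0: bits 010110010000000100110110 walk d0:H3→d1:-→d2:-→d3:-→d4:-→d5:-→d6:-→d7:-→d8:-→d9:-→d10:-→d11:-→d12:-→d13:-→d14:-→d15:-→d16:-→d17:-→d18:-→d19:-→d20:-→d21:-→d22:-→d23:-→d24:H0 -> H0
  add 5.0.0.0/10 -> H0 at depth 10
  add 5.21.61.208/31 -> H3 at depth 31
  add 5.21.48.0/20 -> H2 at depth 20
  lookup 5.21.49.16: bits 00000101000101010011 walk d0:H3→d1:-→d2:-→d3:-→d4:-→d5:-→d6:-→d7:-→d8:-→d9:-→d10:H0→d11:-→d12:-→d13:-→d14:-→d15:-→d16:-→d17:-→d18:-→d19:-→d20:H2 -> H2
  add 155.0.0.0/8 -> H1 at depth 8
  lookup 155.0.0.4: bits 10011011 walk d0:H3→d1:-→d2:-→d3:-→d4:-→d5:-→d6:-→d7:-→d8:H1 -> H1
  - 5.21.48.0/20 clear@20
  add 155.0.0.0/8 -> H2 at depth 8

== LOOKUPS ==
["H0","H0","H0","H2","H1"]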